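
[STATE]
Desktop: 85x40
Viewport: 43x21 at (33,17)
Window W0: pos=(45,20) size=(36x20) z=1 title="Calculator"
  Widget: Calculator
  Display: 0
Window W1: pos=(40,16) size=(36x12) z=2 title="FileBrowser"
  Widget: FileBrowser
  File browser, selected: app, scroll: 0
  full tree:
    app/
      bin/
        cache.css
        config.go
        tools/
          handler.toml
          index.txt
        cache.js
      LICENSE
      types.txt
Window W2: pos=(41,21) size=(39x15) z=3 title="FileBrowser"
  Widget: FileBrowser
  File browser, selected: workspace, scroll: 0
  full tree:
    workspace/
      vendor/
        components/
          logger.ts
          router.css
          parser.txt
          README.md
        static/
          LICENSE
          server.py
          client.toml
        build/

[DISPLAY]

       ┃ FileBrowser                      ┃
       ┠──────────────────────────────────┨
       ┃> [-] app/                        ┃
       ┃    [+] bin/                      ┃
       ┃┏━━━━━━━━━━━━━━━━━━━━━━━━━━━━━━━━━━
       ┃┃ FileBrowser                      
       ┃┠──────────────────────────────────
       ┃┃> [-] workspace/                  
       ┃┃    [+] vendor/                   
       ┃┃                                  
       ┗┃                                  
        ┃                                  
        ┃                                  
        ┃                                  
        ┃                                  
        ┃                                  
        ┃                                  
        ┃                                  
        ┗━━━━━━━━━━━━━━━━━━━━━━━━━━━━━━━━━━
            ┃                              
            ┃                              


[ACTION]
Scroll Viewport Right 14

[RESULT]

FileBrowser                      ┃         
─────────────────────────────────┨         
 [-] app/                        ┃         
   [+] bin/                      ┃━━━━┓    
━━━━━━━━━━━━━━━━━━━━━━━━━━━━━━━━━━━━━┓┃    
 FileBrowser                         ┃┨    
─────────────────────────────────────┨┃    
> [-] workspace/                     ┃┃    
    [+] vendor/                      ┃┃    
                                     ┃┃    
                                     ┃┃    
                                     ┃┃    
                                     ┃┃    
                                     ┃┃    
                                     ┃┃    
                                     ┃┃    
                                     ┃┃    
                                     ┃┃    
━━━━━━━━━━━━━━━━━━━━━━━━━━━━━━━━━━━━━┛┃    
   ┃                                  ┃    
   ┃                                  ┃    


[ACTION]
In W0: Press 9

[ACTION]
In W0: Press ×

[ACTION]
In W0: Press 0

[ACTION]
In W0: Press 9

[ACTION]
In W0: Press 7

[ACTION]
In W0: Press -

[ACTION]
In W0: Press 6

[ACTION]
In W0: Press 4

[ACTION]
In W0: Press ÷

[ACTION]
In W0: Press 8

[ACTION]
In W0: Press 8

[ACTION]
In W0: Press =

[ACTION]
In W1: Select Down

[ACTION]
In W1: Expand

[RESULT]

FileBrowser                      ┃         
─────────────────────────────────┨         
 [-] app/                        ┃         
 > [-] bin/                      ┃━━━━┓    
━━━━━━━━━━━━━━━━━━━━━━━━━━━━━━━━━━━━━┓┃    
 FileBrowser                         ┃┨    
─────────────────────────────────────┨┃    
> [-] workspace/                     ┃┃    
    [+] vendor/                      ┃┃    
                                     ┃┃    
                                     ┃┃    
                                     ┃┃    
                                     ┃┃    
                                     ┃┃    
                                     ┃┃    
                                     ┃┃    
                                     ┃┃    
                                     ┃┃    
━━━━━━━━━━━━━━━━━━━━━━━━━━━━━━━━━━━━━┛┃    
   ┃                                  ┃    
   ┃                                  ┃    


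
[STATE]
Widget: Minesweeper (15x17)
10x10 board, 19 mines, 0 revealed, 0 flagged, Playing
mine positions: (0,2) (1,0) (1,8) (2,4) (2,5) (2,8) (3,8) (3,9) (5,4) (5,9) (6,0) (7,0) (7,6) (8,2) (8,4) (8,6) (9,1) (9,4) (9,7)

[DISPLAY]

■■■■■■■■■■     
■■■■■■■■■■     
■■■■■■■■■■     
■■■■■■■■■■     
■■■■■■■■■■     
■■■■■■■■■■     
■■■■■■■■■■     
■■■■■■■■■■     
■■■■■■■■■■     
■■■■■■■■■■     
               
               
               
               
               
               
               


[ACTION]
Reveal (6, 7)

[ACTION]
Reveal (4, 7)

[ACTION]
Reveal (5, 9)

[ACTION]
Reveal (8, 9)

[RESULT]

■■✹■■■■■■■     
✹■■■■■■■✹■     
■■■■✹✹■■✹■     
■■■■■■■■✹✹     
■■■■■■■1■■     
■■■■✹■■■■✹     
✹■■■■■■1■■     
✹■■■■■✹■■■     
■■✹■✹■✹■■■     
■✹■■✹■■✹■■     
               
               
               
               
               
               
               


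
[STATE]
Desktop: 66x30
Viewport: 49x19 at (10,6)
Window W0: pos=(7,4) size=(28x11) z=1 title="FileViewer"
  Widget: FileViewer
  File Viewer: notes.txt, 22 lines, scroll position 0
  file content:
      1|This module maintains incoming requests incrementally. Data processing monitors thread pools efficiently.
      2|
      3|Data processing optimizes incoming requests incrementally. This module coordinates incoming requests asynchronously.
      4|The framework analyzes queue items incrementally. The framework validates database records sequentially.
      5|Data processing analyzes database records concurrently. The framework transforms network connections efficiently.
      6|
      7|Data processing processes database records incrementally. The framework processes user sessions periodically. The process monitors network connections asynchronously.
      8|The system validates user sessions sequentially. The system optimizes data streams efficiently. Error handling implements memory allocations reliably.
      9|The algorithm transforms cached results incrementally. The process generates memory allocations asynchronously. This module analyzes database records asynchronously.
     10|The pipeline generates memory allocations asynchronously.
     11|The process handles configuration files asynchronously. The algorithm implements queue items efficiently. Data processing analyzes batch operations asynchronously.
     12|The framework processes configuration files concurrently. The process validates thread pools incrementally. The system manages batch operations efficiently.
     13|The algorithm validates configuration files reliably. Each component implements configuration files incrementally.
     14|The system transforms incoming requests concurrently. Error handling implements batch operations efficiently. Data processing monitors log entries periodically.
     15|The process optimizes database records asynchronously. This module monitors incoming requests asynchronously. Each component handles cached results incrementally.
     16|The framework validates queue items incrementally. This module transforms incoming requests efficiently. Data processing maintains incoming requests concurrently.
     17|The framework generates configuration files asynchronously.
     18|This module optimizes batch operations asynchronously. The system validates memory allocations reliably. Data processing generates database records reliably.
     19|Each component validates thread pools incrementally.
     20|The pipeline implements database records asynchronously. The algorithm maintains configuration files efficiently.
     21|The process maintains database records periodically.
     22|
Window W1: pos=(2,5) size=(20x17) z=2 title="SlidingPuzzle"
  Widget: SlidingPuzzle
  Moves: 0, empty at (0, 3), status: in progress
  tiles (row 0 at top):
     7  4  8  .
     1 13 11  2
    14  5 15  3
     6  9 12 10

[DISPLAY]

gPuzzle    ┃────────────┨                        
───────────┨intains inc▲┃                        
───┬────┬──┃           █┃                        
 4 │  8 │  ┃g optimizes░┃                        
───┼────┼──┃analyzes qu░┃                        
13 │ 11 │  ┃g analyzes ░┃                        
───┼────┼──┃           ░┃                        
 5 │ 15 │  ┃g processes▼┃                        
───┼────┼──┃━━━━━━━━━━━━┛                        
 9 │ 12 │ 1┃                                     
───┴────┴──┃                                     
0          ┃                                     
           ┃                                     
           ┃                                     
           ┃                                     
━━━━━━━━━━━┛                                     
                                                 
                                                 
                                                 


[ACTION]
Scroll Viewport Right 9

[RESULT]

    ┃────────────┨                               
────┨intains inc▲┃                               
─┬──┃           █┃                               
 │  ┃g optimizes░┃                               
─┼──┃analyzes qu░┃                               
 │  ┃g analyzes ░┃                               
─┼──┃           ░┃                               
 │  ┃g processes▼┃                               
─┼──┃━━━━━━━━━━━━┛                               
 │ 1┃                                            
─┴──┃                                            
    ┃                                            
    ┃                                            
    ┃                                            
    ┃                                            
━━━━┛                                            
                                                 
                                                 
                                                 


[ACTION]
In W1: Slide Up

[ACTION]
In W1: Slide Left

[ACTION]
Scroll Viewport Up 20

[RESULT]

                                                 
                                                 
                                                 
                                                 
━━━━━━━━━━━━━━━━━┓                               
━━━━┓            ┃                               
    ┃────────────┨                               
────┨intains inc▲┃                               
─┬──┃           █┃                               
 │  ┃g optimizes░┃                               
─┼──┃analyzes qu░┃                               
 │  ┃g analyzes ░┃                               
─┼──┃           ░┃                               
 │  ┃g processes▼┃                               
─┼──┃━━━━━━━━━━━━┛                               
 │ 1┃                                            
─┴──┃                                            
    ┃                                            
    ┃                                            


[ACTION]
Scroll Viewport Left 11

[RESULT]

                                                 
                                                 
                                                 
                                                 
 ┏━━━━━━━━━━━━━━━━━━━━━━━━━━┓                    
━━━━━━━━━━━━━━━┓            ┃                    
idingPuzzle    ┃────────────┨                    
───────────────┨intains inc▲┃                    
──┬────┬────┬──┃           █┃                    
7 │  4 │  8 │  ┃g optimizes░┃                    
──┼────┼────┼──┃analyzes qu░┃                    
1 │ 13 │ 11 │  ┃g analyzes ░┃                    
──┼────┼────┼──┃           ░┃                    
4 │  5 │ 15 │  ┃g processes▼┃                    
──┼────┼────┼──┃━━━━━━━━━━━━┛                    
6 │  9 │ 12 │ 1┃                                 
──┴────┴────┴──┃                                 
es: 1          ┃                                 
               ┃                                 


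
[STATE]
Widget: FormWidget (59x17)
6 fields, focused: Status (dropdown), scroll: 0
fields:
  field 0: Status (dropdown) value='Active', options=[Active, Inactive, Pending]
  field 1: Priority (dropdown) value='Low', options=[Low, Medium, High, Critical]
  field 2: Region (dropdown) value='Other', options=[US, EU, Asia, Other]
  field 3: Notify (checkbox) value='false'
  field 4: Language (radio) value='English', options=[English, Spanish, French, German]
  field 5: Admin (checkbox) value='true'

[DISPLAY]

> Status:     [Active                                    ▼]
  Priority:   [Low                                       ▼]
  Region:     [Other                                     ▼]
  Notify:     [ ]                                          
  Language:   (●) English  ( ) Spanish  ( ) French  ( ) Ger
  Admin:      [x]                                          
                                                           
                                                           
                                                           
                                                           
                                                           
                                                           
                                                           
                                                           
                                                           
                                                           
                                                           


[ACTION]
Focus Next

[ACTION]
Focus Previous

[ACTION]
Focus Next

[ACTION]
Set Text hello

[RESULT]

  Status:     [Active                                    ▼]
> Priority:   [Low                                       ▼]
  Region:     [Other                                     ▼]
  Notify:     [ ]                                          
  Language:   (●) English  ( ) Spanish  ( ) French  ( ) Ger
  Admin:      [x]                                          
                                                           
                                                           
                                                           
                                                           
                                                           
                                                           
                                                           
                                                           
                                                           
                                                           
                                                           


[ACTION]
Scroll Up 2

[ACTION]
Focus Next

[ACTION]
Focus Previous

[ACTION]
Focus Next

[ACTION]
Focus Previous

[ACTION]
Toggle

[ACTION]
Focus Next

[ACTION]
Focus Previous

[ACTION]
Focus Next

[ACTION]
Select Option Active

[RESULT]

  Status:     [Active                                    ▼]
  Priority:   [Low                                       ▼]
> Region:     [Other                                     ▼]
  Notify:     [ ]                                          
  Language:   (●) English  ( ) Spanish  ( ) French  ( ) Ger
  Admin:      [x]                                          
                                                           
                                                           
                                                           
                                                           
                                                           
                                                           
                                                           
                                                           
                                                           
                                                           
                                                           


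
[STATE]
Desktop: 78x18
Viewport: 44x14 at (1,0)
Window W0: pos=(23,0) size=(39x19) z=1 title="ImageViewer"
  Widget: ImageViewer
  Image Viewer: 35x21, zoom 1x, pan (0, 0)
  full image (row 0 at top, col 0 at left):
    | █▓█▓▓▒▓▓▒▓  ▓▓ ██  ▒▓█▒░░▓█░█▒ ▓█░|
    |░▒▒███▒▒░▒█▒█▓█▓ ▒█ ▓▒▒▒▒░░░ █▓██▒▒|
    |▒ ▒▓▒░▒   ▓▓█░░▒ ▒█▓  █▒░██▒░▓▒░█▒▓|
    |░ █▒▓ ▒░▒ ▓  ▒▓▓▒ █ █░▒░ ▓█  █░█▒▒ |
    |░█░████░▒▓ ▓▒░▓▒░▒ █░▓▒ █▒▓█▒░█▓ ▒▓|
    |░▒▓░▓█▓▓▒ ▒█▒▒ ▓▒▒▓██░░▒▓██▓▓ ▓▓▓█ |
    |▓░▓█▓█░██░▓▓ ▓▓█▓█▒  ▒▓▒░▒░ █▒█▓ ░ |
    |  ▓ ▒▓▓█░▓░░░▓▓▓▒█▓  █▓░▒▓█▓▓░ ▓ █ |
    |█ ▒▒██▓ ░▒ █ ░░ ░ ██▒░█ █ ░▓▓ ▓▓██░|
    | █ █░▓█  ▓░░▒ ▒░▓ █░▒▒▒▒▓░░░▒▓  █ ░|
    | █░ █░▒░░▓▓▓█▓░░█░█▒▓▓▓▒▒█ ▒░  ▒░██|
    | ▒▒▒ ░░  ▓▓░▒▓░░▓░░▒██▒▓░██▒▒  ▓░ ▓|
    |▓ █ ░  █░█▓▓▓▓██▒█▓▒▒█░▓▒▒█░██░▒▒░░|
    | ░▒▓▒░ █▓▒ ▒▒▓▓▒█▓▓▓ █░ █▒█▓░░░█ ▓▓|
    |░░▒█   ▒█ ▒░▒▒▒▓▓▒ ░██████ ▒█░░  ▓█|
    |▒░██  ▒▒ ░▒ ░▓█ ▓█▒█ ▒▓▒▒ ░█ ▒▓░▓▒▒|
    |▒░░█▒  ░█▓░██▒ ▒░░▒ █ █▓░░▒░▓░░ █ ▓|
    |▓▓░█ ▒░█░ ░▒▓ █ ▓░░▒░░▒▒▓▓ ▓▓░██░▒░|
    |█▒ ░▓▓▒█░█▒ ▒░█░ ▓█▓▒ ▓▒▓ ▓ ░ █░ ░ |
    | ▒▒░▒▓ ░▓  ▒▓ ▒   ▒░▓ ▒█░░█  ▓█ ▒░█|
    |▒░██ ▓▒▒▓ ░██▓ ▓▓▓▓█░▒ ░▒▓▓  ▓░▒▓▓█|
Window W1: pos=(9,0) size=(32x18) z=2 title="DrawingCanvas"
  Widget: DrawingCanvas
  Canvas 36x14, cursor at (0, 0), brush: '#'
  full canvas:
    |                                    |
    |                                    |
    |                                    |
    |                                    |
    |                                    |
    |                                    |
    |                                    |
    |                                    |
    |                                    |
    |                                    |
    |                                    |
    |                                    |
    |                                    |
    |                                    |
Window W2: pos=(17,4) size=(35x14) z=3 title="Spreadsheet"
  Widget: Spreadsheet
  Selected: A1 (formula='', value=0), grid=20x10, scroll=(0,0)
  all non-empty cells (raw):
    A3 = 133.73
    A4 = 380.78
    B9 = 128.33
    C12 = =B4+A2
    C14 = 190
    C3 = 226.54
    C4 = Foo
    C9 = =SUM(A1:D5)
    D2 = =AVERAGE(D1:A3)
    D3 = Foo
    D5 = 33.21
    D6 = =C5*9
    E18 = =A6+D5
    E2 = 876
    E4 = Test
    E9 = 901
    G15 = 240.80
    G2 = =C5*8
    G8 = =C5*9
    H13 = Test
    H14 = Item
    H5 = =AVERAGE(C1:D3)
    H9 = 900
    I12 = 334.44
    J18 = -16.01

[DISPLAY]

        ┏━━━━━━━━━━━━━━━━━━━━━━━━━━━━━━┓━━━━
        ┃ DrawingCanvas                ┃    
        ┠──────────────────────────────┨────
        ┃+                             ┃█  ▒
        ┃       ┏━━━━━━━━━━━━━━━━━━━━━━━━━━━
        ┃       ┃ Spreadsheet               
        ┃       ┠───────────────────────────
        ┃       ┃A1:                        
        ┃       ┃       A       B       C   
        ┃       ┃---------------------------
        ┃       ┃  1      [0]       0       
        ┃       ┃  2        0       0       
        ┃       ┃  3   133.73       0  226.5
        ┃       ┃  4   380.78       0Foo    


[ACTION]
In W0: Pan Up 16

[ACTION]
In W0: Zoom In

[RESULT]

        ┏━━━━━━━━━━━━━━━━━━━━━━━━━━━━━━┓━━━━
        ┃ DrawingCanvas                ┃    
        ┠──────────────────────────────┨────
        ┃+                             ┃▓▒▒▓
        ┃       ┏━━━━━━━━━━━━━━━━━━━━━━━━━━━
        ┃       ┃ Spreadsheet               
        ┃       ┠───────────────────────────
        ┃       ┃A1:                        
        ┃       ┃       A       B       C   
        ┃       ┃---------------------------
        ┃       ┃  1      [0]       0       
        ┃       ┃  2        0       0       
        ┃       ┃  3   133.73       0  226.5
        ┃       ┃  4   380.78       0Foo    


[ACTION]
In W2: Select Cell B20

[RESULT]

        ┏━━━━━━━━━━━━━━━━━━━━━━━━━━━━━━┓━━━━
        ┃ DrawingCanvas                ┃    
        ┠──────────────────────────────┨────
        ┃+                             ┃▓▒▒▓
        ┃       ┏━━━━━━━━━━━━━━━━━━━━━━━━━━━
        ┃       ┃ Spreadsheet               
        ┃       ┠───────────────────────────
        ┃       ┃B20:                       
        ┃       ┃       A       B       C   
        ┃       ┃---------------------------
        ┃       ┃  1        0       0       
        ┃       ┃  2        0       0       
        ┃       ┃  3   133.73       0  226.5
        ┃       ┃  4   380.78       0Foo    


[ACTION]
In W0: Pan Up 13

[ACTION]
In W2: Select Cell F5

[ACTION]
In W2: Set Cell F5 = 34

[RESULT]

        ┏━━━━━━━━━━━━━━━━━━━━━━━━━━━━━━┓━━━━
        ┃ DrawingCanvas                ┃    
        ┠──────────────────────────────┨────
        ┃+                             ┃▓▒▒▓
        ┃       ┏━━━━━━━━━━━━━━━━━━━━━━━━━━━
        ┃       ┃ Spreadsheet               
        ┃       ┠───────────────────────────
        ┃       ┃F5: 34                     
        ┃       ┃       A       B       C   
        ┃       ┃---------------------------
        ┃       ┃  1        0       0       
        ┃       ┃  2        0       0       
        ┃       ┃  3   133.73       0  226.5
        ┃       ┃  4   380.78       0Foo    


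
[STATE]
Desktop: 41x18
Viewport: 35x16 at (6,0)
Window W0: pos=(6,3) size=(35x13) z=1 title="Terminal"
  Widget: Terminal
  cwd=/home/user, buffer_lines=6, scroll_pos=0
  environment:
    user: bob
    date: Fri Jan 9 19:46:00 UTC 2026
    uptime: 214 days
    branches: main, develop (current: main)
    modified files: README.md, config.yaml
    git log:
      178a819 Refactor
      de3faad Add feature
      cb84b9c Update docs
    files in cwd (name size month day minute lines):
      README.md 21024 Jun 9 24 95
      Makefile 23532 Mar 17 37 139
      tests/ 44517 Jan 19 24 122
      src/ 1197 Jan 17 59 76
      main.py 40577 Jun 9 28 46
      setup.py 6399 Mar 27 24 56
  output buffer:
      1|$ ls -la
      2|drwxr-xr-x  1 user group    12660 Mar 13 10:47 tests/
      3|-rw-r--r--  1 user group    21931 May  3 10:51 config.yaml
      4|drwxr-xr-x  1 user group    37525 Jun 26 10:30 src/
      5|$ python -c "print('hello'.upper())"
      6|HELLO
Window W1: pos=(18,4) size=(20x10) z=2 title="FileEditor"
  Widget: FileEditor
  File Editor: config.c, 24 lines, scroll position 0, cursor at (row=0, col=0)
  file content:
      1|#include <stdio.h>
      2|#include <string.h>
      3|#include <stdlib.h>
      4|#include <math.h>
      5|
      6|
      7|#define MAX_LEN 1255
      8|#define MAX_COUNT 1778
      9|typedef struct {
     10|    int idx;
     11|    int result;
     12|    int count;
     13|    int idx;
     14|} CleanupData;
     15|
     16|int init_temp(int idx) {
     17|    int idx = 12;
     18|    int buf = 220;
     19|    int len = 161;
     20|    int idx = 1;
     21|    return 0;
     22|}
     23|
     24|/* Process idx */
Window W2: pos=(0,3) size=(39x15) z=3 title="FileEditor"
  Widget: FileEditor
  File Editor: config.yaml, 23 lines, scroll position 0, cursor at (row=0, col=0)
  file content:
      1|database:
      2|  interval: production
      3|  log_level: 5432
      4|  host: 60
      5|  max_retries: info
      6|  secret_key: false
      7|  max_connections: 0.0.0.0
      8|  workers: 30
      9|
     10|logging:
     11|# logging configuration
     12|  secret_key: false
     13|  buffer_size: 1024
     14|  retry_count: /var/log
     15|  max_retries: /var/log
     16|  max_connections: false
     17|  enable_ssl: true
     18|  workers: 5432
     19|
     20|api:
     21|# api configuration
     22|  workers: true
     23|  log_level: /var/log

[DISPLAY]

                                   
                                   
                                   
━━━━━━━━━━━━━━━━━━━━━━━━━━━━━━━━┓━┓
Editor                          ┃ ┃
────────────────────────────────┨─┨
ase:                           ▲┃ ┃
erval: production              █┃0┃
_level: 5432                   ░┃1┃
t: 60                          ░┃5┃
_retries: info                 ░┃(┃
ret_key: false                 ░┃ ┃
_connections: 0.0.0.0          ░┃ ┃
kers: 30                       ░┃ ┃
                               ░┃ ┃
ng:                            ░┃━┛


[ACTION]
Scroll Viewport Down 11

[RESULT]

                                   
━━━━━━━━━━━━━━━━━━━━━━━━━━━━━━━━┓━┓
Editor                          ┃ ┃
────────────────────────────────┨─┨
ase:                           ▲┃ ┃
erval: production              █┃0┃
_level: 5432                   ░┃1┃
t: 60                          ░┃5┃
_retries: info                 ░┃(┃
ret_key: false                 ░┃ ┃
_connections: 0.0.0.0          ░┃ ┃
kers: 30                       ░┃ ┃
                               ░┃ ┃
ng:                            ░┃━┛
ging configuration             ▼┃  
━━━━━━━━━━━━━━━━━━━━━━━━━━━━━━━━┛  


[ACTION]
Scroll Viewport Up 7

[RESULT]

                                   
                                   
                                   
━━━━━━━━━━━━━━━━━━━━━━━━━━━━━━━━┓━┓
Editor                          ┃ ┃
────────────────────────────────┨─┨
ase:                           ▲┃ ┃
erval: production              █┃0┃
_level: 5432                   ░┃1┃
t: 60                          ░┃5┃
_retries: info                 ░┃(┃
ret_key: false                 ░┃ ┃
_connections: 0.0.0.0          ░┃ ┃
kers: 30                       ░┃ ┃
                               ░┃ ┃
ng:                            ░┃━┛


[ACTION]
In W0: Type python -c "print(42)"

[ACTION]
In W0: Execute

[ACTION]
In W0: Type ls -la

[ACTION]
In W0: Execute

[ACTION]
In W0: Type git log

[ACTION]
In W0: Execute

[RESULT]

                                   
                                   
                                   
━━━━━━━━━━━━━━━━━━━━━━━━━━━━━━━━┓━┓
Editor                          ┃ ┃
────────────────────────────────┨─┨
ase:                           ▲┃ ┃
erval: production              █┃ ┃
_level: 5432                   ░┃ ┃
t: 60                          ░┃ ┃
_retries: info                 ░┃ ┃
ret_key: false                 ░┃ ┃
_connections: 0.0.0.0          ░┃ ┃
kers: 30                       ░┃ ┃
                               ░┃ ┃
ng:                            ░┃━┛


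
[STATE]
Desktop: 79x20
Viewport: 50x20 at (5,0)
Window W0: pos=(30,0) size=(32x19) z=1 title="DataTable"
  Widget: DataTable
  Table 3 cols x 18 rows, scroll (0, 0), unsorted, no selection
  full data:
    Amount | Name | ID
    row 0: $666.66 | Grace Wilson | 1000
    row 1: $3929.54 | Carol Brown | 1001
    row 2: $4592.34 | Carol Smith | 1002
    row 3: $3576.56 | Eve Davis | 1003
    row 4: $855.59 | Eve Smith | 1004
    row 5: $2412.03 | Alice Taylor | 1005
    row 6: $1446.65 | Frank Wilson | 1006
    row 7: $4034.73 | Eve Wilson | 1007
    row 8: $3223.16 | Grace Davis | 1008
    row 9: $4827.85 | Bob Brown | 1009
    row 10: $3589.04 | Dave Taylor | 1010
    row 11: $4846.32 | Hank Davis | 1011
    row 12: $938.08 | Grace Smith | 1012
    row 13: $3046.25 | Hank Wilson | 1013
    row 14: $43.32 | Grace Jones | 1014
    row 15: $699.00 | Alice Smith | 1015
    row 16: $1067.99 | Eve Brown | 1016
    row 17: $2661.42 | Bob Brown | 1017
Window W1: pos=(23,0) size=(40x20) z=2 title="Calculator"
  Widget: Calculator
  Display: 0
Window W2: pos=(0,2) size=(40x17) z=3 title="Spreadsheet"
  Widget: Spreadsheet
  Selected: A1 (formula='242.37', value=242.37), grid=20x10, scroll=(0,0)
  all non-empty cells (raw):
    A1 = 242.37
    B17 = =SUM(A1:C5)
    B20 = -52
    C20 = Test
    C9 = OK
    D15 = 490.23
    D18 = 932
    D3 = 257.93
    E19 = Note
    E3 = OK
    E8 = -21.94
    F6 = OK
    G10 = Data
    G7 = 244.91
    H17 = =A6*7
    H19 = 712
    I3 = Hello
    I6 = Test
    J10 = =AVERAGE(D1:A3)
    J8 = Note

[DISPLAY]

                  ┏━━━━━━━━━━━━━━━━━━━━━━━━━━━━━━━
                  ┃ Calculator                    
━━━━━━━━━━━━━━━━━━━━━━━━━━━━━━━━━━┓───────────────
eadsheet                          ┃               
──────────────────────────────────┨┐              
242.37                            ┃│              
   A       B       C       D      ┃┤              
----------------------------------┃│              
[242.37]       0       0       0  ┃┤              
       0       0       0       0  ┃│              
       0       0       0  257.93OK┃┤              
       0       0       0       0  ┃│              
       0       0       0       0  ┃┤              
       0       0       0       0  ┃│              
       0       0       0       0  ┃┘              
       0       0       0       0  ┃               
       0       0OK             0  ┃               
       0       0       0       0  ┃               
━━━━━━━━━━━━━━━━━━━━━━━━━━━━━━━━━━┛               
                  ┗━━━━━━━━━━━━━━━━━━━━━━━━━━━━━━━


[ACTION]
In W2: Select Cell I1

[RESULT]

                  ┏━━━━━━━━━━━━━━━━━━━━━━━━━━━━━━━
                  ┃ Calculator                    
━━━━━━━━━━━━━━━━━━━━━━━━━━━━━━━━━━┓───────────────
eadsheet                          ┃               
──────────────────────────────────┨┐              
                                  ┃│              
   A       B       C       D      ┃┤              
----------------------------------┃│              
  242.37       0       0       0  ┃┤              
       0       0       0       0  ┃│              
       0       0       0  257.93OK┃┤              
       0       0       0       0  ┃│              
       0       0       0       0  ┃┤              
       0       0       0       0  ┃│              
       0       0       0       0  ┃┘              
       0       0       0       0  ┃               
       0       0OK             0  ┃               
       0       0       0       0  ┃               
━━━━━━━━━━━━━━━━━━━━━━━━━━━━━━━━━━┛               
                  ┗━━━━━━━━━━━━━━━━━━━━━━━━━━━━━━━


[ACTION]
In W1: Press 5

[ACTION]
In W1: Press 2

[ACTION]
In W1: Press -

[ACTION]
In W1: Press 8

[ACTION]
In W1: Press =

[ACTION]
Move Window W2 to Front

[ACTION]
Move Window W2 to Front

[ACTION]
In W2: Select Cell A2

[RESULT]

                  ┏━━━━━━━━━━━━━━━━━━━━━━━━━━━━━━━
                  ┃ Calculator                    
━━━━━━━━━━━━━━━━━━━━━━━━━━━━━━━━━━┓───────────────
eadsheet                          ┃               
──────────────────────────────────┨┐              
                                  ┃│              
   A       B       C       D      ┃┤              
----------------------------------┃│              
  242.37       0       0       0  ┃┤              
     [0]       0       0       0  ┃│              
       0       0       0  257.93OK┃┤              
       0       0       0       0  ┃│              
       0       0       0       0  ┃┤              
       0       0       0       0  ┃│              
       0       0       0       0  ┃┘              
       0       0       0       0  ┃               
       0       0OK             0  ┃               
       0       0       0       0  ┃               
━━━━━━━━━━━━━━━━━━━━━━━━━━━━━━━━━━┛               
                  ┗━━━━━━━━━━━━━━━━━━━━━━━━━━━━━━━


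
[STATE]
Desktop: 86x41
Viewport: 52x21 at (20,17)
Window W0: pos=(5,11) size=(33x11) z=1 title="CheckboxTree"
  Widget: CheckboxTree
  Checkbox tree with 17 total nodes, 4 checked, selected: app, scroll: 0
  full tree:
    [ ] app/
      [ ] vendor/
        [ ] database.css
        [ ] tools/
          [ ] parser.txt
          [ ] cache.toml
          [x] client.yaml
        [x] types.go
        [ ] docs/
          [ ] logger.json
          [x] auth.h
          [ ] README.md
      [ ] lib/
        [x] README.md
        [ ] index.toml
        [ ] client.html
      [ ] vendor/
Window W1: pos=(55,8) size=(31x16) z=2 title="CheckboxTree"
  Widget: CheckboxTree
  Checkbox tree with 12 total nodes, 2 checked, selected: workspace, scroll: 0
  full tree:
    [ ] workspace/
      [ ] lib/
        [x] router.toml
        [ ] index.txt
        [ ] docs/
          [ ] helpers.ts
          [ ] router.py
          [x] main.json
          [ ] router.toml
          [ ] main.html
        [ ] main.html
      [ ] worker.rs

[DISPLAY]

/                ┃                 ┃       [ ] route
ser.txt          ┃                 ┃       [x] main.
he.toml          ┃                 ┃       [ ] route
ent.yaml         ┃                 ┃       [ ] main.
━━━━━━━━━━━━━━━━━┛                 ┃     [ ] main.ht
                                   ┃   [ ] worker.rs
                                   ┗━━━━━━━━━━━━━━━━
                                                    
                                                    
                                                    
                                                    
                                                    
                                                    
                                                    
                                                    
                                                    
                                                    
                                                    
                                                    
                                                    
                                                    


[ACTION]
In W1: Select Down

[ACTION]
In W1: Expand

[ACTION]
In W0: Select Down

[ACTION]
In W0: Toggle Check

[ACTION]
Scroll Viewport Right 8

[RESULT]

         ┃                 ┃       [ ] router.py    
         ┃                 ┃       [x] main.json    
         ┃                 ┃       [ ] router.toml  
         ┃                 ┃       [ ] main.html    
━━━━━━━━━┛                 ┃     [ ] main.html      
                           ┃   [ ] worker.rs        
                           ┗━━━━━━━━━━━━━━━━━━━━━━━━
                                                    
                                                    
                                                    
                                                    
                                                    
                                                    
                                                    
                                                    
                                                    
                                                    
                                                    
                                                    
                                                    
                                                    
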